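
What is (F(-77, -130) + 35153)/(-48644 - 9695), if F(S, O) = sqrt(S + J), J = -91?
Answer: -35153/58339 - 2*I*sqrt(42)/58339 ≈ -0.60256 - 0.00022218*I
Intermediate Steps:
F(S, O) = sqrt(-91 + S) (F(S, O) = sqrt(S - 91) = sqrt(-91 + S))
(F(-77, -130) + 35153)/(-48644 - 9695) = (sqrt(-91 - 77) + 35153)/(-48644 - 9695) = (sqrt(-168) + 35153)/(-58339) = (2*I*sqrt(42) + 35153)*(-1/58339) = (35153 + 2*I*sqrt(42))*(-1/58339) = -35153/58339 - 2*I*sqrt(42)/58339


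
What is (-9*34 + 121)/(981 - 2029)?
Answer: 185/1048 ≈ 0.17653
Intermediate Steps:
(-9*34 + 121)/(981 - 2029) = (-306 + 121)/(-1048) = -185*(-1/1048) = 185/1048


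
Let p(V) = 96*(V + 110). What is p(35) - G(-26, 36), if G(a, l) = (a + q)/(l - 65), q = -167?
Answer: 403487/29 ≈ 13913.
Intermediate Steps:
G(a, l) = (-167 + a)/(-65 + l) (G(a, l) = (a - 167)/(l - 65) = (-167 + a)/(-65 + l))
p(V) = 10560 + 96*V (p(V) = 96*(110 + V) = 10560 + 96*V)
p(35) - G(-26, 36) = (10560 + 96*35) - (-167 - 26)/(-65 + 36) = (10560 + 3360) - (-193)/(-29) = 13920 - (-1)*(-193)/29 = 13920 - 1*193/29 = 13920 - 193/29 = 403487/29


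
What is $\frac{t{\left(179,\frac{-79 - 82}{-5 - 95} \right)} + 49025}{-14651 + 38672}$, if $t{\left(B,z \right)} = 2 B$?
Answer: $\frac{5487}{2669} \approx 2.0558$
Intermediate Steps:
$\frac{t{\left(179,\frac{-79 - 82}{-5 - 95} \right)} + 49025}{-14651 + 38672} = \frac{2 \cdot 179 + 49025}{-14651 + 38672} = \frac{358 + 49025}{24021} = 49383 \cdot \frac{1}{24021} = \frac{5487}{2669}$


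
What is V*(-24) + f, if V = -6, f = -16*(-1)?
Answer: 160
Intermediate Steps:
f = 16
V*(-24) + f = -6*(-24) + 16 = 144 + 16 = 160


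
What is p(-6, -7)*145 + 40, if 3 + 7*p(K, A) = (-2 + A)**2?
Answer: 11590/7 ≈ 1655.7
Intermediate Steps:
p(K, A) = -3/7 + (-2 + A)**2/7
p(-6, -7)*145 + 40 = (-3/7 + (-2 - 7)**2/7)*145 + 40 = (-3/7 + (1/7)*(-9)**2)*145 + 40 = (-3/7 + (1/7)*81)*145 + 40 = (-3/7 + 81/7)*145 + 40 = (78/7)*145 + 40 = 11310/7 + 40 = 11590/7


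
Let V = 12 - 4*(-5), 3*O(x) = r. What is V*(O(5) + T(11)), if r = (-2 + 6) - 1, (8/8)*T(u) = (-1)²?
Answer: 64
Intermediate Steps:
T(u) = 1 (T(u) = (-1)² = 1)
r = 3 (r = 4 - 1 = 3)
O(x) = 1 (O(x) = (⅓)*3 = 1)
V = 32 (V = 12 + 20 = 32)
V*(O(5) + T(11)) = 32*(1 + 1) = 32*2 = 64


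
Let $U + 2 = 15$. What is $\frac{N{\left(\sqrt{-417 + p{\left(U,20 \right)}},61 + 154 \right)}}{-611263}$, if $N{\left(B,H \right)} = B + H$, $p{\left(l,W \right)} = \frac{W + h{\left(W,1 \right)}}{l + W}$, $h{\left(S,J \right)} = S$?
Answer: $- \frac{215}{611263} - \frac{i \sqrt{452793}}{20171679} \approx -0.00035173 - 3.3359 \cdot 10^{-5} i$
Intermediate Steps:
$U = 13$ ($U = -2 + 15 = 13$)
$p{\left(l,W \right)} = \frac{2 W}{W + l}$ ($p{\left(l,W \right)} = \frac{W + W}{l + W} = \frac{2 W}{W + l}$)
$\frac{N{\left(\sqrt{-417 + p{\left(U,20 \right)}},61 + 154 \right)}}{-611263} = \frac{\sqrt{-417 + 2 \cdot 20 \frac{1}{20 + 13}} + \left(61 + 154\right)}{-611263} = \left(\sqrt{-417 + 2 \cdot 20 \cdot \frac{1}{33}} + 215\right) \left(- \frac{1}{611263}\right) = \left(\sqrt{-417 + \frac{40}{33}} + 215\right) \left(- \frac{1}{611263}\right) = \left(\sqrt{- \frac{13721}{33}} + 215\right) \left(- \frac{1}{611263}\right) = \left(\frac{i \sqrt{452793}}{33} + 215\right) \left(- \frac{1}{611263}\right) = \left(215 + \frac{i \sqrt{452793}}{33}\right) \left(- \frac{1}{611263}\right) = - \frac{215}{611263} - \frac{i \sqrt{452793}}{20171679}$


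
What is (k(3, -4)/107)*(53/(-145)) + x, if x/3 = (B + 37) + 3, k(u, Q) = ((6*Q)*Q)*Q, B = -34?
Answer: 299622/15515 ≈ 19.312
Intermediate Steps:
k(u, Q) = 6*Q³ (k(u, Q) = (6*Q²)*Q = 6*Q³)
x = 18 (x = 3*((-34 + 37) + 3) = 3*(3 + 3) = 3*6 = 18)
(k(3, -4)/107)*(53/(-145)) + x = ((6*(-4)³)/107)*(53/(-145)) + 18 = ((6*(-64))*(1/107))*(53*(-1/145)) + 18 = -384*1/107*(-53/145) + 18 = -384/107*(-53/145) + 18 = 20352/15515 + 18 = 299622/15515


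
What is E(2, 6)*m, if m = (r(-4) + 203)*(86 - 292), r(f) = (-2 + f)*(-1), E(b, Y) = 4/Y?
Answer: -86108/3 ≈ -28703.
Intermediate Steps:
r(f) = 2 - f
m = -43054 (m = ((2 - 1*(-4)) + 203)*(86 - 292) = ((2 + 4) + 203)*(-206) = (6 + 203)*(-206) = 209*(-206) = -43054)
E(2, 6)*m = (4/6)*(-43054) = (4*(1/6))*(-43054) = (2/3)*(-43054) = -86108/3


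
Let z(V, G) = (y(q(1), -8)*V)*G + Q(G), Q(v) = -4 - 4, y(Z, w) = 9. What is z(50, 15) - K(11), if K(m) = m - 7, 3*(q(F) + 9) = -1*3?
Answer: 6738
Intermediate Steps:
q(F) = -10 (q(F) = -9 + (-1*3)/3 = -9 + (1/3)*(-3) = -9 - 1 = -10)
Q(v) = -8
z(V, G) = -8 + 9*G*V (z(V, G) = (9*V)*G - 8 = 9*G*V - 8 = -8 + 9*G*V)
K(m) = -7 + m
z(50, 15) - K(11) = (-8 + 9*15*50) - (-7 + 11) = (-8 + 6750) - 1*4 = 6742 - 4 = 6738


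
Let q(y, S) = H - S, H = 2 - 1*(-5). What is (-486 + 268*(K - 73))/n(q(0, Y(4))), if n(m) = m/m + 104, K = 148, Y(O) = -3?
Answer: 934/5 ≈ 186.80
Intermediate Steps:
H = 7 (H = 2 + 5 = 7)
q(y, S) = 7 - S
n(m) = 105 (n(m) = 1 + 104 = 105)
(-486 + 268*(K - 73))/n(q(0, Y(4))) = (-486 + 268*(148 - 73))/105 = (-486 + 268*75)*(1/105) = (-486 + 20100)*(1/105) = 19614*(1/105) = 934/5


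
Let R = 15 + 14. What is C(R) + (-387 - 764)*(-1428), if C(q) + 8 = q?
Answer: 1643649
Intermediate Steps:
R = 29
C(q) = -8 + q
C(R) + (-387 - 764)*(-1428) = (-8 + 29) + (-387 - 764)*(-1428) = 21 - 1151*(-1428) = 21 + 1643628 = 1643649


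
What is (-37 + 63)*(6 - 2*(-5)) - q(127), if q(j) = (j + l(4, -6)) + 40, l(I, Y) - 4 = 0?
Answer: 245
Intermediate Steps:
l(I, Y) = 4 (l(I, Y) = 4 + 0 = 4)
q(j) = 44 + j (q(j) = (j + 4) + 40 = (4 + j) + 40 = 44 + j)
(-37 + 63)*(6 - 2*(-5)) - q(127) = (-37 + 63)*(6 - 2*(-5)) - (44 + 127) = 26*(6 + 10) - 1*171 = 26*16 - 171 = 416 - 171 = 245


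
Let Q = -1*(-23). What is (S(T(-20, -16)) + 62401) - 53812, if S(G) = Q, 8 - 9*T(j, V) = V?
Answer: 8612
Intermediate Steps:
T(j, V) = 8/9 - V/9
Q = 23
S(G) = 23
(S(T(-20, -16)) + 62401) - 53812 = (23 + 62401) - 53812 = 62424 - 53812 = 8612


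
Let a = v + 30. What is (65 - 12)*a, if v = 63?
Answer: 4929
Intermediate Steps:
a = 93 (a = 63 + 30 = 93)
(65 - 12)*a = (65 - 12)*93 = 53*93 = 4929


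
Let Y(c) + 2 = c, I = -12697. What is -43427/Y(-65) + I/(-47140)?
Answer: 2047999479/3158380 ≈ 648.43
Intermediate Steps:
Y(c) = -2 + c
-43427/Y(-65) + I/(-47140) = -43427/(-2 - 65) - 12697/(-47140) = -43427/(-67) - 12697*(-1/47140) = -43427*(-1/67) + 12697/47140 = 43427/67 + 12697/47140 = 2047999479/3158380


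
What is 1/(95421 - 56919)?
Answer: 1/38502 ≈ 2.5973e-5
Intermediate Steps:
1/(95421 - 56919) = 1/38502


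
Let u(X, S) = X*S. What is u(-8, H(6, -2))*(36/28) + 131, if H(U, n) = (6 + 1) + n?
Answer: 557/7 ≈ 79.571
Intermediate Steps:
H(U, n) = 7 + n
u(X, S) = S*X
u(-8, H(6, -2))*(36/28) + 131 = ((7 - 2)*(-8))*(36/28) + 131 = (5*(-8))*(36*(1/28)) + 131 = -40*9/7 + 131 = -360/7 + 131 = 557/7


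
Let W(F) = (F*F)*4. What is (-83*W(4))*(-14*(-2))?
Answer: -148736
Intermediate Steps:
W(F) = 4*F**2 (W(F) = F**2*4 = 4*F**2)
(-83*W(4))*(-14*(-2)) = (-332*4**2)*(-14*(-2)) = -332*16*28 = -83*64*28 = -5312*28 = -148736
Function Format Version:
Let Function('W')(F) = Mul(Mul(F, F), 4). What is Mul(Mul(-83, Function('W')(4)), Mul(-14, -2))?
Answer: -148736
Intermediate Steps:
Function('W')(F) = Mul(4, Pow(F, 2)) (Function('W')(F) = Mul(Pow(F, 2), 4) = Mul(4, Pow(F, 2)))
Mul(Mul(-83, Function('W')(4)), Mul(-14, -2)) = Mul(Mul(-83, Mul(4, Pow(4, 2))), Mul(-14, -2)) = Mul(Mul(-83, Mul(4, 16)), 28) = Mul(Mul(-83, 64), 28) = Mul(-5312, 28) = -148736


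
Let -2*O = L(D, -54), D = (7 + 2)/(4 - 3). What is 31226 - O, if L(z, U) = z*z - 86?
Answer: 62447/2 ≈ 31224.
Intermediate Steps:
D = 9 (D = 9/1 = 1*9 = 9)
L(z, U) = -86 + z² (L(z, U) = z² - 86 = -86 + z²)
O = 5/2 (O = -(-86 + 9²)/2 = -(-86 + 81)/2 = -½*(-5) = 5/2 ≈ 2.5000)
31226 - O = 31226 - 1*5/2 = 31226 - 5/2 = 62447/2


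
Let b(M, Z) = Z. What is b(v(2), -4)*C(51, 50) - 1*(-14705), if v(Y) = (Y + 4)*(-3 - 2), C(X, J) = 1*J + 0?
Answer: 14505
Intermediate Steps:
C(X, J) = J (C(X, J) = J + 0 = J)
v(Y) = -20 - 5*Y (v(Y) = (4 + Y)*(-5) = -20 - 5*Y)
b(v(2), -4)*C(51, 50) - 1*(-14705) = -4*50 - 1*(-14705) = -200 + 14705 = 14505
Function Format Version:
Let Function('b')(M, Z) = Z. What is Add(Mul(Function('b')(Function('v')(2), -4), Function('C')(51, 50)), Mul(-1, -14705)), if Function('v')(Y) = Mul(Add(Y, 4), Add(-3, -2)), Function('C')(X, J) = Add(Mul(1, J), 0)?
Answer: 14505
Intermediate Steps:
Function('C')(X, J) = J (Function('C')(X, J) = Add(J, 0) = J)
Function('v')(Y) = Add(-20, Mul(-5, Y)) (Function('v')(Y) = Mul(Add(4, Y), -5) = Add(-20, Mul(-5, Y)))
Add(Mul(Function('b')(Function('v')(2), -4), Function('C')(51, 50)), Mul(-1, -14705)) = Add(Mul(-4, 50), Mul(-1, -14705)) = Add(-200, 14705) = 14505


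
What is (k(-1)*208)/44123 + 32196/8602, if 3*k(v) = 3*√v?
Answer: 16098/4301 + 208*I/44123 ≈ 3.7429 + 0.0047141*I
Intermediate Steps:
k(v) = √v (k(v) = (3*√v)/3 = √v)
(k(-1)*208)/44123 + 32196/8602 = (√(-1)*208)/44123 + 32196/8602 = (I*208)*(1/44123) + 32196*(1/8602) = (208*I)*(1/44123) + 16098/4301 = 208*I/44123 + 16098/4301 = 16098/4301 + 208*I/44123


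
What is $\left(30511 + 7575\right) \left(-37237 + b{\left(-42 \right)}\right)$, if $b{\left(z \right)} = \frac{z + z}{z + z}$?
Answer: $-1418170296$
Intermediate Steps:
$b{\left(z \right)} = 1$ ($b{\left(z \right)} = \frac{2 z}{2 z} = 2 z \frac{1}{2 z} = 1$)
$\left(30511 + 7575\right) \left(-37237 + b{\left(-42 \right)}\right) = \left(30511 + 7575\right) \left(-37237 + 1\right) = 38086 \left(-37236\right) = -1418170296$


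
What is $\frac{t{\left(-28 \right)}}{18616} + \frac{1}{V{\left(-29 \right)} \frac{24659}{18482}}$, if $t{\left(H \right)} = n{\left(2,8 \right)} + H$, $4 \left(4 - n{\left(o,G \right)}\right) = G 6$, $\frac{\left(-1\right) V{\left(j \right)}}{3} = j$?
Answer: $\frac{66707231}{9984379782} \approx 0.0066812$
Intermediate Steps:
$V{\left(j \right)} = - 3 j$
$n{\left(o,G \right)} = 4 - \frac{3 G}{2}$ ($n{\left(o,G \right)} = 4 - \frac{G 6}{4} = 4 - \frac{6 G}{4} = 4 - \frac{3 G}{2}$)
$t{\left(H \right)} = -8 + H$ ($t{\left(H \right)} = \left(4 - 12\right) + H = -8 + H$)
$\frac{t{\left(-28 \right)}}{18616} + \frac{1}{V{\left(-29 \right)} \frac{24659}{18482}} = \frac{-8 - 28}{18616} + \frac{1}{\left(-3\right) \left(-29\right) \frac{24659}{18482}} = \left(-36\right) \frac{1}{18616} + \frac{1}{87 \cdot 24659 \cdot \frac{1}{18482}} = - \frac{9}{4654} + \frac{1}{87 \cdot \frac{24659}{18482}} = - \frac{9}{4654} + \frac{1}{87} \cdot \frac{18482}{24659} = - \frac{9}{4654} + \frac{18482}{2145333} = \frac{66707231}{9984379782}$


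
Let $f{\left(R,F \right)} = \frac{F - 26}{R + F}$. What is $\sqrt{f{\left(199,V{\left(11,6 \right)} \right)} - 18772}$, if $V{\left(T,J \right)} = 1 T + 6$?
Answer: $\frac{i \sqrt{2703174}}{12} \approx 137.01 i$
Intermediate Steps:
$V{\left(T,J \right)} = 6 + T$ ($V{\left(T,J \right)} = T + 6 = 6 + T$)
$f{\left(R,F \right)} = \frac{-26 + F}{F + R}$
$\sqrt{f{\left(199,V{\left(11,6 \right)} \right)} - 18772} = \sqrt{\frac{-26 + \left(6 + 11\right)}{\left(6 + 11\right) + 199} - 18772} = \sqrt{\frac{-26 + 17}{17 + 199} - 18772} = \sqrt{\frac{1}{216} \left(-9\right) - 18772} = \sqrt{- \frac{1}{24} - 18772} = \sqrt{- \frac{450529}{24}} = \frac{i \sqrt{2703174}}{12}$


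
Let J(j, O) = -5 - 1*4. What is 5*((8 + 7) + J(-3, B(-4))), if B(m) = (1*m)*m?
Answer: 30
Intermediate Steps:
B(m) = m² (B(m) = m*m = m²)
J(j, O) = -9 (J(j, O) = -5 - 4 = -9)
5*((8 + 7) + J(-3, B(-4))) = 5*((8 + 7) - 9) = 5*(15 - 9) = 5*6 = 30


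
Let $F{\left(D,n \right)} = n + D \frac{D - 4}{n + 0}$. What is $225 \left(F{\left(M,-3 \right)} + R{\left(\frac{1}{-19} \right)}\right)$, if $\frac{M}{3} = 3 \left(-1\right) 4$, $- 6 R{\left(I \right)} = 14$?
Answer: $-109200$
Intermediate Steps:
$R{\left(I \right)} = - \frac{7}{3}$ ($R{\left(I \right)} = \left(- \frac{1}{6}\right) 14 = - \frac{7}{3}$)
$M = -36$ ($M = 3 \cdot 3 \left(-1\right) 4 = 3 \left(\left(-3\right) 4\right) = 3 \left(-12\right) = -36$)
$F{\left(D,n \right)} = n + \frac{D \left(-4 + D\right)}{n}$ ($F{\left(D,n \right)} = n + D \frac{-4 + D}{n} = n + \frac{D \left(-4 + D\right)}{n}$)
$225 \left(F{\left(M,-3 \right)} + R{\left(\frac{1}{-19} \right)}\right) = 225 \left(\frac{\left(-36\right)^{2} + \left(-3\right)^{2} - -144}{-3} - \frac{7}{3}\right) = 225 \left(- \frac{1296 + 9 + 144}{3} - \frac{7}{3}\right) = 225 \left(\left(- \frac{1}{3}\right) 1449 - \frac{7}{3}\right) = 225 \left(-483 - \frac{7}{3}\right) = 225 \left(- \frac{1456}{3}\right) = -109200$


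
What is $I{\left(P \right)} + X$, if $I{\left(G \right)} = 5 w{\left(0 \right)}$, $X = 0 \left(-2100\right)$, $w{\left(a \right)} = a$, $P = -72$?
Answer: $0$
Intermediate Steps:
$X = 0$
$I{\left(G \right)} = 0$ ($I{\left(G \right)} = 5 \cdot 0 = 0$)
$I{\left(P \right)} + X = 0 + 0 = 0$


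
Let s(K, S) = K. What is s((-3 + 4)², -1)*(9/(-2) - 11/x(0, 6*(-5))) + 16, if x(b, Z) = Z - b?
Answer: 178/15 ≈ 11.867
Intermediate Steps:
s((-3 + 4)², -1)*(9/(-2) - 11/x(0, 6*(-5))) + 16 = (-3 + 4)²*(9/(-2) - 11/(6*(-5) - 1*0)) + 16 = 1²*(9*(-½) - 11/(-30 + 0)) + 16 = 1*(-9/2 - 11/(-30)) + 16 = 1*(-9/2 - 11*(-1/30)) + 16 = 1*(-9/2 + 11/30) + 16 = 1*(-62/15) + 16 = -62/15 + 16 = 178/15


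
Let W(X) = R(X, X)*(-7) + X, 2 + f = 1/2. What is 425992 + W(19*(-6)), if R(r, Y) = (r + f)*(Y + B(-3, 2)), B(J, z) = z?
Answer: 335326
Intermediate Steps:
f = -3/2 (f = -2 + 1/2 = -2 + ½ = -3/2 ≈ -1.5000)
R(r, Y) = (2 + Y)*(-3/2 + r) (R(r, Y) = (r - 3/2)*(Y + 2) = (-3/2 + r)*(2 + Y) = (2 + Y)*(-3/2 + r))
W(X) = 21 - 7*X² - 5*X/2 (W(X) = (-3 + 2*X - 3*X/2 + X*X)*(-7) + X = (-3 + 2*X - 3*X/2 + X²)*(-7) + X = (-3 + X² + X/2)*(-7) + X = (21 - 7*X² - 7*X/2) + X = 21 - 7*X² - 5*X/2)
425992 + W(19*(-6)) = 425992 + (21 - 7*(19*(-6))² - 95*(-6)/2) = 425992 + (21 - 7*(-114)² - 5/2*(-114)) = 425992 + (21 - 7*12996 + 285) = 425992 + (21 - 90972 + 285) = 425992 - 90666 = 335326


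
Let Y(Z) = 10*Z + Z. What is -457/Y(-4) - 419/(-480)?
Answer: 59449/5280 ≈ 11.259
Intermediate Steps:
Y(Z) = 11*Z
-457/Y(-4) - 419/(-480) = -457/(11*(-4)) - 419/(-480) = -457/(-44) - 419*(-1/480) = -457*(-1/44) + 419/480 = 457/44 + 419/480 = 59449/5280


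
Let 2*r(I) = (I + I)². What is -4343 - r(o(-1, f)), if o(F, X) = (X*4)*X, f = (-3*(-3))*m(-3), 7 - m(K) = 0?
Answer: -504099095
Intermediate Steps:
m(K) = 7 (m(K) = 7 - 1*0 = 7 + 0 = 7)
f = 63 (f = -3*(-3)*7 = 9*7 = 63)
o(F, X) = 4*X² (o(F, X) = (4*X)*X = 4*X²)
r(I) = 2*I² (r(I) = (I + I)²/2 = (2*I)²/2 = (4*I²)/2 = 2*I²)
-4343 - r(o(-1, f)) = -4343 - 2*(4*63²)² = -4343 - 2*(4*3969)² = -4343 - 2*15876² = -4343 - 2*252047376 = -4343 - 1*504094752 = -4343 - 504094752 = -504099095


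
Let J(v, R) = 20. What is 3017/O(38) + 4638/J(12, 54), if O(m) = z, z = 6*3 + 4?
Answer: 20297/55 ≈ 369.04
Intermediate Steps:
z = 22 (z = 18 + 4 = 22)
O(m) = 22
3017/O(38) + 4638/J(12, 54) = 3017/22 + 4638/20 = 3017*(1/22) + 4638*(1/20) = 3017/22 + 2319/10 = 20297/55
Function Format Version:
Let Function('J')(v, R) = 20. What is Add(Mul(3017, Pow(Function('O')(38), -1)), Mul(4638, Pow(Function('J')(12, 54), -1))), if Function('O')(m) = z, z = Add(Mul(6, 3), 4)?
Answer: Rational(20297, 55) ≈ 369.04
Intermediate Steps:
z = 22 (z = Add(18, 4) = 22)
Function('O')(m) = 22
Add(Mul(3017, Pow(Function('O')(38), -1)), Mul(4638, Pow(Function('J')(12, 54), -1))) = Add(Mul(3017, Pow(22, -1)), Mul(4638, Pow(20, -1))) = Add(Mul(3017, Rational(1, 22)), Mul(4638, Rational(1, 20))) = Add(Rational(3017, 22), Rational(2319, 10)) = Rational(20297, 55)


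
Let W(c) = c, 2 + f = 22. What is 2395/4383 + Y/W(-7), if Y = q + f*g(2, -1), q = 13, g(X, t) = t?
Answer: 6778/4383 ≈ 1.5464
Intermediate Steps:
f = 20 (f = -2 + 22 = 20)
Y = -7 (Y = 13 + 20*(-1) = 13 - 20 = -7)
2395/4383 + Y/W(-7) = 2395/4383 - 7/(-7) = 2395*(1/4383) - 7*(-⅐) = 2395/4383 + 1 = 6778/4383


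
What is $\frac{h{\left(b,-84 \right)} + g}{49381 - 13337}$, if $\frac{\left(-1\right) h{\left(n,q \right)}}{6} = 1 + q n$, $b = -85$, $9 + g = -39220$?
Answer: $- \frac{82075}{36044} \approx -2.2771$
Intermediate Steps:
$g = -39229$ ($g = -9 - 39220 = -39229$)
$h{\left(n,q \right)} = -6 - 6 n q$ ($h{\left(n,q \right)} = - 6 \left(1 + q n\right) = - 6 \left(1 + n q\right) = -6 - 6 n q$)
$\frac{h{\left(b,-84 \right)} + g}{49381 - 13337} = \frac{\left(-6 - \left(-510\right) \left(-84\right)\right) - 39229}{49381 - 13337} = \frac{\left(-6 - 42840\right) - 39229}{36044} = \left(-42846 - 39229\right) \frac{1}{36044} = \left(-82075\right) \frac{1}{36044} = - \frac{82075}{36044}$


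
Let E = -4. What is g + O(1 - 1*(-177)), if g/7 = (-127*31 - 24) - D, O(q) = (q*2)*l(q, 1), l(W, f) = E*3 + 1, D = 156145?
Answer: -1124658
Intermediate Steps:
l(W, f) = -11 (l(W, f) = -4*3 + 1 = -12 + 1 = -11)
O(q) = -22*q (O(q) = (q*2)*(-11) = (2*q)*(-11) = -22*q)
g = -1120742 (g = 7*((-127*31 - 24) - 1*156145) = 7*((-3937 - 24) - 156145) = 7*(-3961 - 156145) = 7*(-160106) = -1120742)
g + O(1 - 1*(-177)) = -1120742 - 22*(1 - 1*(-177)) = -1120742 - 22*(1 + 177) = -1120742 - 22*178 = -1120742 - 3916 = -1124658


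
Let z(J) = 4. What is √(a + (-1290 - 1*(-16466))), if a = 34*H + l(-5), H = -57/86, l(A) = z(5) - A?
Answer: √28035398/43 ≈ 123.14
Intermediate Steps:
l(A) = 4 - A
H = -57/86 (H = -57*1/86 = -57/86 ≈ -0.66279)
a = -582/43 (a = 34*(-57/86) + (4 - 1*(-5)) = -969/43 + (4 + 5) = -969/43 + 9 = -582/43 ≈ -13.535)
√(a + (-1290 - 1*(-16466))) = √(-582/43 + (-1290 - 1*(-16466))) = √(-582/43 + (-1290 + 16466)) = √(-582/43 + 15176) = √(651986/43) = √28035398/43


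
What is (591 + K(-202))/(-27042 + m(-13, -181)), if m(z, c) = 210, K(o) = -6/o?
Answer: -9949/451672 ≈ -0.022027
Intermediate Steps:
(591 + K(-202))/(-27042 + m(-13, -181)) = (591 - 6/(-202))/(-27042 + 210) = (591 - 6*(-1/202))/(-26832) = (591 + 3/101)*(-1/26832) = (59694/101)*(-1/26832) = -9949/451672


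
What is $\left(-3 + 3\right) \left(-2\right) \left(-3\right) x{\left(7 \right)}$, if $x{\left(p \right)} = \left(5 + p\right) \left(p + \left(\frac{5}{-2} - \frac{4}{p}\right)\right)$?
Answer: $0$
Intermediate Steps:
$x{\left(p \right)} = \left(5 + p\right) \left(- \frac{5}{2} + p - \frac{4}{p}\right)$ ($x{\left(p \right)} = \left(5 + p\right) \left(p + \left(5 \left(- \frac{1}{2}\right) - \frac{4}{p}\right)\right) = \left(5 + p\right) \left(p - \left(\frac{5}{2} + \frac{4}{p}\right)\right) = \left(5 + p\right) \left(- \frac{5}{2} + p - \frac{4}{p}\right)$)
$\left(-3 + 3\right) \left(-2\right) \left(-3\right) x{\left(7 \right)} = \left(-3 + 3\right) \left(-2\right) \left(-3\right) \left(- \frac{33}{2} + 7^{2} - \frac{20}{7} + \frac{5}{2} \cdot 7\right) = 0 \left(-2\right) \left(-3\right) \left(- \frac{33}{2} + 49 - \frac{20}{7} + \frac{35}{2}\right) = 0 \left(-3\right) \left(- \frac{33}{2} + 49 - \frac{20}{7} + \frac{35}{2}\right) = 0 \cdot \frac{330}{7} = 0$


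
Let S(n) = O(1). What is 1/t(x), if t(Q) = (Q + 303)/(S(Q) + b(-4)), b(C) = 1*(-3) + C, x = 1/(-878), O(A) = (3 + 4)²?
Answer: 36876/266033 ≈ 0.13861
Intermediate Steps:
O(A) = 49 (O(A) = 7² = 49)
S(n) = 49
x = -1/878 ≈ -0.0011390
b(C) = -3 + C
t(Q) = 101/14 + Q/42 (t(Q) = (Q + 303)/(49 + (-3 - 4)) = (303 + Q)/(49 - 7) = (303 + Q)/42 = (303 + Q)*(1/42) = 101/14 + Q/42)
1/t(x) = 1/(101/14 + (1/42)*(-1/878)) = 1/(101/14 - 1/36876) = 1/(266033/36876) = 36876/266033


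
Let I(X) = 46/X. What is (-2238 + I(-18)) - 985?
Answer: -29030/9 ≈ -3225.6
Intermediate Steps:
(-2238 + I(-18)) - 985 = (-2238 + 46/(-18)) - 985 = (-2238 + 46*(-1/18)) - 985 = (-2238 - 23/9) - 985 = -20165/9 - 985 = -29030/9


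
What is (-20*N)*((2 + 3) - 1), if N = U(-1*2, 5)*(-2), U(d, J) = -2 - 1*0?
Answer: -320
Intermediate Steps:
U(d, J) = -2 (U(d, J) = -2 + 0 = -2)
N = 4 (N = -2*(-2) = 4)
(-20*N)*((2 + 3) - 1) = (-20*4)*((2 + 3) - 1) = -80*(5 - 1) = -80*4 = -320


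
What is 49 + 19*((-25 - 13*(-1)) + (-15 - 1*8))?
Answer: -616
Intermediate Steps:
49 + 19*((-25 - 13*(-1)) + (-15 - 1*8)) = 49 + 19*((-25 + 13) + (-15 - 8)) = 49 + 19*(-12 - 23) = 49 + 19*(-35) = 49 - 665 = -616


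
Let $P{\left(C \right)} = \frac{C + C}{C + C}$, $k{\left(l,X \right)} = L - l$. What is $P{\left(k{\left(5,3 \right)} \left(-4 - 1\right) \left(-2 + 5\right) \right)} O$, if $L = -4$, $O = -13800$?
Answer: $-13800$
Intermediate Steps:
$k{\left(l,X \right)} = -4 - l$
$P{\left(C \right)} = 1$ ($P{\left(C \right)} = \frac{2 C}{2 C} = 2 C \frac{1}{2 C} = 1$)
$P{\left(k{\left(5,3 \right)} \left(-4 - 1\right) \left(-2 + 5\right) \right)} O = 1 \left(-13800\right) = -13800$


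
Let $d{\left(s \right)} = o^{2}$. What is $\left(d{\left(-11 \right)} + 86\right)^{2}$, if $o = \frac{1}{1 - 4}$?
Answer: $\frac{600625}{81} \approx 7415.1$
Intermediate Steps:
$o = - \frac{1}{3}$ ($o = \frac{1}{-3} = - \frac{1}{3} \approx -0.33333$)
$d{\left(s \right)} = \frac{1}{9}$ ($d{\left(s \right)} = \left(- \frac{1}{3}\right)^{2} = \frac{1}{9}$)
$\left(d{\left(-11 \right)} + 86\right)^{2} = \left(\frac{1}{9} + 86\right)^{2} = \left(\frac{775}{9}\right)^{2} = \frac{600625}{81}$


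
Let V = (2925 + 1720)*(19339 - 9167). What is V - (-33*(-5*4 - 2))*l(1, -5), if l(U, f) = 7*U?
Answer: 47243858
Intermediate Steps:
V = 47248940 (V = 4645*10172 = 47248940)
V - (-33*(-5*4 - 2))*l(1, -5) = 47248940 - (-33*(-5*4 - 2))*7*1 = 47248940 - (-33*(-20 - 2))*7 = 47248940 - (-33*(-22))*7 = 47248940 - 726*7 = 47248940 - 1*5082 = 47248940 - 5082 = 47243858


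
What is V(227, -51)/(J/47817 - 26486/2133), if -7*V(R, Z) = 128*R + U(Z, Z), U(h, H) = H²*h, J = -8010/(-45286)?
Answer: -1265855514643665/1062108227563 ≈ -1191.8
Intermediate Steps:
J = 4005/22643 (J = -8010*(-1/45286) = 4005/22643 ≈ 0.17688)
U(h, H) = h*H²
V(R, Z) = -128*R/7 - Z³/7 (V(R, Z) = -(128*R + Z*Z²)/7 = -(128*R + Z³)/7 = -(Z³ + 128*R)/7 = -128*R/7 - Z³/7)
V(227, -51)/(J/47817 - 26486/2133) = (-128/7*227 - ⅐*(-51)³)/((4005/22643)/47817 - 26486/2133) = (-29056/7 - ⅐*(-132651))/((4005/22643)*(1/47817) - 26486*1/2133) = (-29056/7 + 132651/7)/(445/120302259 - 26486/2133) = 103595/(7*(-1062108227563/85534906149)) = (103595/7)*(-85534906149/1062108227563) = -1265855514643665/1062108227563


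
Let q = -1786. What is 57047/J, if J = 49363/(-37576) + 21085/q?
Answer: -1914233078296/440226139 ≈ -4348.3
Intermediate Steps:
J = -440226139/33555368 (J = 49363/(-37576) + 21085/(-1786) = 49363*(-1/37576) + 21085*(-1/1786) = -49363/37576 - 21085/1786 = -440226139/33555368 ≈ -13.119)
57047/J = 57047/(-440226139/33555368) = 57047*(-33555368/440226139) = -1914233078296/440226139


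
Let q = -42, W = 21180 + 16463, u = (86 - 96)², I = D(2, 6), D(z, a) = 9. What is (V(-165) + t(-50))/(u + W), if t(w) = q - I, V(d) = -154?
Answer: -205/37743 ≈ -0.0054315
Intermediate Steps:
I = 9
u = 100 (u = (-10)² = 100)
W = 37643
t(w) = -51 (t(w) = -42 - 1*9 = -42 - 9 = -51)
(V(-165) + t(-50))/(u + W) = (-154 - 51)/(100 + 37643) = -205/37743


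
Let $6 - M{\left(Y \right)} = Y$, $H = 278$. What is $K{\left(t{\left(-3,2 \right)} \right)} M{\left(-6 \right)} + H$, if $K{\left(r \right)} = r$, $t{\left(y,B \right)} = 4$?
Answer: $326$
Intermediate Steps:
$M{\left(Y \right)} = 6 - Y$
$K{\left(t{\left(-3,2 \right)} \right)} M{\left(-6 \right)} + H = 4 \left(6 - -6\right) + 278 = 4 \left(6 + 6\right) + 278 = 4 \cdot 12 + 278 = 48 + 278 = 326$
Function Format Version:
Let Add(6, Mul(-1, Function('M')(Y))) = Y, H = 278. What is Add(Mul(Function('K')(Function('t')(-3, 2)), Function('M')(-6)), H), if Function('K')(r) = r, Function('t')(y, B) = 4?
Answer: 326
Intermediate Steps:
Function('M')(Y) = Add(6, Mul(-1, Y))
Add(Mul(Function('K')(Function('t')(-3, 2)), Function('M')(-6)), H) = Add(Mul(4, Add(6, Mul(-1, -6))), 278) = Add(Mul(4, Add(6, 6)), 278) = Add(Mul(4, 12), 278) = Add(48, 278) = 326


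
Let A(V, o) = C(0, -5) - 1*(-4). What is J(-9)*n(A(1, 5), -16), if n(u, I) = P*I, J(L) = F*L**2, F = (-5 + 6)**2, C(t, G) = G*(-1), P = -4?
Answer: 5184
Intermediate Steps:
C(t, G) = -G
A(V, o) = 9 (A(V, o) = -1*(-5) - 1*(-4) = 5 + 4 = 9)
F = 1 (F = 1**2 = 1)
J(L) = L**2 (J(L) = 1*L**2 = L**2)
n(u, I) = -4*I
J(-9)*n(A(1, 5), -16) = (-9)**2*(-4*(-16)) = 81*64 = 5184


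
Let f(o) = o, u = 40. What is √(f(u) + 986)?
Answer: 3*√114 ≈ 32.031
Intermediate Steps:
√(f(u) + 986) = √(40 + 986) = √1026 = 3*√114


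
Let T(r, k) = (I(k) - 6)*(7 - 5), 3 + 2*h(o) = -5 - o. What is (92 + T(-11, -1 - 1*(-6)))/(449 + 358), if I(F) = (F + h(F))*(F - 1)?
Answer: 68/807 ≈ 0.084263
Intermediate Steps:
h(o) = -4 - o/2 (h(o) = -3/2 + (-5 - o)/2 = -3/2 + (-5/2 - o/2) = -4 - o/2)
I(F) = (-1 + F)*(-4 + F/2) (I(F) = (F + (-4 - F/2))*(F - 1) = (-4 + F/2)*(-1 + F) = (-1 + F)*(-4 + F/2))
T(r, k) = -4 + k² - 9*k (T(r, k) = ((4 + k²/2 - 9*k/2) - 6)*(7 - 5) = (-2 + k²/2 - 9*k/2)*2 = -4 + k² - 9*k)
(92 + T(-11, -1 - 1*(-6)))/(449 + 358) = (92 + (-4 + (-1 - 1*(-6))² - 9*(-1 - 1*(-6))))/(449 + 358) = (92 + (-4 + (-1 + 6)² - 9*(-1 + 6)))/807 = (92 + (-4 + 5² - 9*5))*(1/807) = (92 + (-4 + 25 - 45))*(1/807) = (92 - 24)*(1/807) = 68*(1/807) = 68/807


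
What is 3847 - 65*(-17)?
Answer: 4952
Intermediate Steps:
3847 - 65*(-17) = 3847 - 1*(-1105) = 3847 + 1105 = 4952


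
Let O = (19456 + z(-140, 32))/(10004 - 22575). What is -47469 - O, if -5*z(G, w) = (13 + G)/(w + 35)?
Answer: -199898969778/4211285 ≈ -47467.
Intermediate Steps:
z(G, w) = -(13 + G)/(5*(35 + w)) (z(G, w) = -(13 + G)/(5*(w + 35)) = -(13 + G)/(5*(35 + w)))
O = -6517887/4211285 (O = (19456 + (-13 - 1*(-140))/(5*(35 + 32)))/(10004 - 22575) = (19456 + (1/5)*(-13 + 140)/67)/(-12571) = (19456 + (1/5)*(1/67)*127)*(-1/12571) = (19456 + 127/335)*(-1/12571) = (6517887/335)*(-1/12571) = -6517887/4211285 ≈ -1.5477)
-47469 - O = -47469 - 1*(-6517887/4211285) = -47469 + 6517887/4211285 = -199898969778/4211285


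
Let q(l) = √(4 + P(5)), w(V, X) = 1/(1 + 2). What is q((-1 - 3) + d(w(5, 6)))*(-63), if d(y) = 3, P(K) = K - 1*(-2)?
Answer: -63*√11 ≈ -208.95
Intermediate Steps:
w(V, X) = ⅓ (w(V, X) = 1/3 = ⅓)
P(K) = 2 + K (P(K) = K + 2 = 2 + K)
q(l) = √11 (q(l) = √(4 + (2 + 5)) = √(4 + 7) = √11)
q((-1 - 3) + d(w(5, 6)))*(-63) = √11*(-63) = -63*√11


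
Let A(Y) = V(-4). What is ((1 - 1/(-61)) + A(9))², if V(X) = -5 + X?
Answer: 237169/3721 ≈ 63.738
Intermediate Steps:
A(Y) = -9 (A(Y) = -5 - 4 = -9)
((1 - 1/(-61)) + A(9))² = ((1 - 1/(-61)) - 9)² = ((1 - 1*(-1/61)) - 9)² = ((1 + 1/61) - 9)² = (62/61 - 9)² = (-487/61)² = 237169/3721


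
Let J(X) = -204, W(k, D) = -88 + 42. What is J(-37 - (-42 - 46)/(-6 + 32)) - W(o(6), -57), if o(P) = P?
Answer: -158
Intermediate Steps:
W(k, D) = -46
J(-37 - (-42 - 46)/(-6 + 32)) - W(o(6), -57) = -204 - 1*(-46) = -204 + 46 = -158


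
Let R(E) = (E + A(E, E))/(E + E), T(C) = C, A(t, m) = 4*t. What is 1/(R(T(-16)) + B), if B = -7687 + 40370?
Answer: 2/65371 ≈ 3.0595e-5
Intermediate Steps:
B = 32683
R(E) = 5/2 (R(E) = (E + 4*E)/(E + E) = (5*E)/((2*E)) = (5*E)*(1/(2*E)) = 5/2)
1/(R(T(-16)) + B) = 1/(5/2 + 32683) = 1/(65371/2) = 2/65371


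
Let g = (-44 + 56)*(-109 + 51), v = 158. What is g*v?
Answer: -109968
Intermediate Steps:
g = -696 (g = 12*(-58) = -696)
g*v = -696*158 = -109968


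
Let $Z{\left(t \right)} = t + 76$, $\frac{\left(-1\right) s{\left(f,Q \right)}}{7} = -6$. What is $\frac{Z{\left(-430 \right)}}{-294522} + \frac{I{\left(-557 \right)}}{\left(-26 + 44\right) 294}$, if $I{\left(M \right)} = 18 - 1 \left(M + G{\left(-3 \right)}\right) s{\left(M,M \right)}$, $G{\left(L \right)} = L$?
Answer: $\frac{192620339}{43294734} \approx 4.4491$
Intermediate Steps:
$s{\left(f,Q \right)} = 42$ ($s{\left(f,Q \right)} = \left(-7\right) \left(-6\right) = 42$)
$Z{\left(t \right)} = 76 + t$
$I{\left(M \right)} = 144 - 42 M$ ($I{\left(M \right)} = 18 - 1 \left(M - 3\right) 42 = 18 - 1 \left(-3 + M\right) 42 = 18 - \left(-3 + M\right) 42 = 18 - \left(-126 + 42 M\right) = 144 - 42 M$)
$\frac{Z{\left(-430 \right)}}{-294522} + \frac{I{\left(-557 \right)}}{\left(-26 + 44\right) 294} = \frac{76 - 430}{-294522} + \frac{144 - -23394}{\left(-26 + 44\right) 294} = \left(-354\right) \left(- \frac{1}{294522}\right) + \frac{144 + 23394}{18 \cdot 294} = \frac{59}{49087} + \frac{23538}{5292} = \frac{59}{49087} + 23538 \cdot \frac{1}{5292} = \frac{59}{49087} + \frac{3923}{882} = \frac{192620339}{43294734}$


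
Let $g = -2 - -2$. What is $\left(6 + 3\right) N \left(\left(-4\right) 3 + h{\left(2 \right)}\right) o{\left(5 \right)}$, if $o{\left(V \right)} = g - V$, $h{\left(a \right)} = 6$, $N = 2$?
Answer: $540$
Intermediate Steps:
$g = 0$ ($g = -2 + 2 = 0$)
$o{\left(V \right)} = - V$ ($o{\left(V \right)} = 0 - V = - V$)
$\left(6 + 3\right) N \left(\left(-4\right) 3 + h{\left(2 \right)}\right) o{\left(5 \right)} = \left(6 + 3\right) 2 \left(\left(-4\right) 3 + 6\right) \left(\left(-1\right) 5\right) = 9 \cdot 2 \left(-12 + 6\right) \left(-5\right) = 18 \left(-6\right) \left(-5\right) = \left(-108\right) \left(-5\right) = 540$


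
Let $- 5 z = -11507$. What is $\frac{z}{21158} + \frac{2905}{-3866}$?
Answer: $- \frac{65708472}{102246035} \approx -0.64265$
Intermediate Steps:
$z = \frac{11507}{5}$ ($z = \left(- \frac{1}{5}\right) \left(-11507\right) = \frac{11507}{5} \approx 2301.4$)
$\frac{z}{21158} + \frac{2905}{-3866} = \frac{11507}{5 \cdot 21158} + \frac{2905}{-3866} = \frac{11507}{5} \cdot \frac{1}{21158} + 2905 \left(- \frac{1}{3866}\right) = \frac{11507}{105790} - \frac{2905}{3866} = - \frac{65708472}{102246035}$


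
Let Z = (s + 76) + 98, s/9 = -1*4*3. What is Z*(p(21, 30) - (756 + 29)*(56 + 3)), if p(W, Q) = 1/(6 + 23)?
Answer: -88646844/29 ≈ -3.0568e+6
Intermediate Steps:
p(W, Q) = 1/29
s = -108 (s = 9*(-1*4*3) = 9*(-4*3) = 9*(-12) = -108)
Z = 66 (Z = (-108 + 76) + 98 = -32 + 98 = 66)
Z*(p(21, 30) - (756 + 29)*(56 + 3)) = 66*(1/29 - (756 + 29)*(56 + 3)) = 66*(1/29 - 785*59) = 66*(1/29 - 1*46315) = 66*(1/29 - 46315) = 66*(-1343134/29) = -88646844/29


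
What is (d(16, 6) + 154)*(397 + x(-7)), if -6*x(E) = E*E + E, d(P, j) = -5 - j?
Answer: 55770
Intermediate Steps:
x(E) = -E/6 - E**2/6 (x(E) = -(E*E + E)/6 = -(E**2 + E)/6 = -(E + E**2)/6 = -E/6 - E**2/6)
(d(16, 6) + 154)*(397 + x(-7)) = ((-5 - 1*6) + 154)*(397 - 1/6*(-7)*(1 - 7)) = ((-5 - 6) + 154)*(397 - 1/6*(-7)*(-6)) = (-11 + 154)*(397 - 7) = 143*390 = 55770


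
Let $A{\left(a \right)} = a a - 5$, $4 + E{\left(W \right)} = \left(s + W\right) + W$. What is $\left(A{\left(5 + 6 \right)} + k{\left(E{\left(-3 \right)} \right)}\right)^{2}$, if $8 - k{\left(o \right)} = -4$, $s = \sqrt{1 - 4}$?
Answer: $16384$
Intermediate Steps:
$s = i \sqrt{3}$ ($s = \sqrt{-3} = i \sqrt{3} \approx 1.732 i$)
$E{\left(W \right)} = -4 + 2 W + i \sqrt{3}$ ($E{\left(W \right)} = -4 + \left(\left(i \sqrt{3} + W\right) + W\right) = -4 + \left(\left(W + i \sqrt{3}\right) + W\right) = -4 + \left(2 W + i \sqrt{3}\right) = -4 + 2 W + i \sqrt{3}$)
$k{\left(o \right)} = 12$ ($k{\left(o \right)} = 8 - -4 = 8 + 4 = 12$)
$A{\left(a \right)} = -5 + a^{2}$ ($A{\left(a \right)} = a^{2} - 5 = -5 + a^{2}$)
$\left(A{\left(5 + 6 \right)} + k{\left(E{\left(-3 \right)} \right)}\right)^{2} = \left(\left(-5 + \left(5 + 6\right)^{2}\right) + 12\right)^{2} = \left(\left(-5 + 11^{2}\right) + 12\right)^{2} = \left(\left(-5 + 121\right) + 12\right)^{2} = \left(116 + 12\right)^{2} = 128^{2} = 16384$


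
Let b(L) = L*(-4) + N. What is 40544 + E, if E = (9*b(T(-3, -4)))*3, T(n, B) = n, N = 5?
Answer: 41003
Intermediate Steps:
b(L) = 5 - 4*L (b(L) = L*(-4) + 5 = -4*L + 5 = 5 - 4*L)
E = 459 (E = (9*(5 - 4*(-3)))*3 = (9*(5 + 12))*3 = (9*17)*3 = 153*3 = 459)
40544 + E = 40544 + 459 = 41003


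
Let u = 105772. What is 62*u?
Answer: 6557864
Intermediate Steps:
62*u = 62*105772 = 6557864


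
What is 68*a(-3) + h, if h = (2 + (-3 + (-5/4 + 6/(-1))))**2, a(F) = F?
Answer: -2175/16 ≈ -135.94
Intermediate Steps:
h = 1089/16 (h = (2 + (-3 + (-5*1/4 + 6*(-1))))**2 = (2 + (-3 + (-5/4 - 6)))**2 = (2 + (-3 - 29/4))**2 = (2 - 41/4)**2 = (-33/4)**2 = 1089/16 ≈ 68.063)
68*a(-3) + h = 68*(-3) + 1089/16 = -204 + 1089/16 = -2175/16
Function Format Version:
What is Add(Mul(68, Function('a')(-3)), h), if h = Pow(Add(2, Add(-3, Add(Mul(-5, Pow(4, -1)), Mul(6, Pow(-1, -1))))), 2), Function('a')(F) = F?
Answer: Rational(-2175, 16) ≈ -135.94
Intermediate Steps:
h = Rational(1089, 16) (h = Pow(Add(2, Add(-3, Add(Mul(-5, Rational(1, 4)), Mul(6, -1)))), 2) = Pow(Add(2, Add(-3, Add(Rational(-5, 4), -6))), 2) = Pow(Add(2, Add(-3, Rational(-29, 4))), 2) = Pow(Add(2, Rational(-41, 4)), 2) = Pow(Rational(-33, 4), 2) = Rational(1089, 16) ≈ 68.063)
Add(Mul(68, Function('a')(-3)), h) = Add(Mul(68, -3), Rational(1089, 16)) = Add(-204, Rational(1089, 16)) = Rational(-2175, 16)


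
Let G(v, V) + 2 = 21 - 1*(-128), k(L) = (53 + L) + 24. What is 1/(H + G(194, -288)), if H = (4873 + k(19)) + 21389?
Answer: 1/26505 ≈ 3.7729e-5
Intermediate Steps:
k(L) = 77 + L
G(v, V) = 147 (G(v, V) = -2 + (21 - 1*(-128)) = -2 + (21 + 128) = -2 + 149 = 147)
H = 26358 (H = (4873 + (77 + 19)) + 21389 = (4873 + 96) + 21389 = 4969 + 21389 = 26358)
1/(H + G(194, -288)) = 1/(26358 + 147) = 1/26505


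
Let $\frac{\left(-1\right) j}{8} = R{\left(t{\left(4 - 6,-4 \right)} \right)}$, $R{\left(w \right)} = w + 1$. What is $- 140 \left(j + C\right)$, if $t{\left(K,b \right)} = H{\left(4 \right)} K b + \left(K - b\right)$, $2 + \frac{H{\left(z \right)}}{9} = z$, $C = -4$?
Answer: $165200$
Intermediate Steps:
$H{\left(z \right)} = -18 + 9 z$
$t{\left(K,b \right)} = K - b + 18 K b$ ($t{\left(K,b \right)} = \left(-18 + 9 \cdot 4\right) K b + \left(K - b\right) = \left(-18 + 36\right) K b + \left(K - b\right) = 18 K b + \left(K - b\right) = K - b + 18 K b$)
$R{\left(w \right)} = 1 + w$
$j = -1176$ ($j = - 8 \left(1 + \left(\left(4 - 6\right) - -4 + 18 \left(4 - 6\right) \left(-4\right)\right)\right) = - 8 \left(1 + \left(\left(4 - 6\right) + 4 + 18 \left(4 - 6\right) \left(-4\right)\right)\right) = - 8 \left(1 + \left(-2 + 4 + 18 \left(-2\right) \left(-4\right)\right)\right) = - 8 \left(1 + \left(-2 + 4 + 144\right)\right) = - 8 \left(1 + 146\right) = \left(-8\right) 147 = -1176$)
$- 140 \left(j + C\right) = - 140 \left(-1176 - 4\right) = \left(-140\right) \left(-1180\right) = 165200$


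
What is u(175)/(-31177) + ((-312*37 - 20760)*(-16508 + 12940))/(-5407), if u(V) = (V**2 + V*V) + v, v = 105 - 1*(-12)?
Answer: -3593813782313/168574039 ≈ -21319.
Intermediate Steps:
v = 117 (v = 105 + 12 = 117)
u(V) = 117 + 2*V**2 (u(V) = (V**2 + V*V) + 117 = (V**2 + V**2) + 117 = 2*V**2 + 117 = 117 + 2*V**2)
u(175)/(-31177) + ((-312*37 - 20760)*(-16508 + 12940))/(-5407) = (117 + 2*175**2)/(-31177) + ((-312*37 - 20760)*(-16508 + 12940))/(-5407) = (117 + 2*30625)*(-1/31177) + ((-11544 - 20760)*(-3568))*(-1/5407) = (117 + 61250)*(-1/31177) - 32304*(-3568)*(-1/5407) = 61367*(-1/31177) + 115260672*(-1/5407) = -61367/31177 - 115260672/5407 = -3593813782313/168574039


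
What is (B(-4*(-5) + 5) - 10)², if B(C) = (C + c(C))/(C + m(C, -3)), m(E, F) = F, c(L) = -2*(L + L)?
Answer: 87025/484 ≈ 179.80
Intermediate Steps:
c(L) = -4*L
B(C) = -3*C/(-3 + C) (B(C) = (C - 4*C)/(C - 3) = (-3*C)/(-3 + C) = -3*C/(-3 + C))
(B(-4*(-5) + 5) - 10)² = (-3*(-4*(-5) + 5)/(-3 + (-4*(-5) + 5)) - 10)² = (-3*(20 + 5)/(-3 + (20 + 5)) - 10)² = (-3*25/(-3 + 25) - 10)² = (-3*25/22 - 10)² = (-3*25*1/22 - 10)² = (-75/22 - 10)² = (-295/22)² = 87025/484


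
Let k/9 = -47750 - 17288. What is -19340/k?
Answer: 9670/292671 ≈ 0.033041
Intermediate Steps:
k = -585342 (k = 9*(-47750 - 17288) = 9*(-65038) = -585342)
-19340/k = -19340/(-585342) = -19340*(-1/585342) = 9670/292671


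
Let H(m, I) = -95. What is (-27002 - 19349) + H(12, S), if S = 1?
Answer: -46446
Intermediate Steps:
(-27002 - 19349) + H(12, S) = (-27002 - 19349) - 95 = -46351 - 95 = -46446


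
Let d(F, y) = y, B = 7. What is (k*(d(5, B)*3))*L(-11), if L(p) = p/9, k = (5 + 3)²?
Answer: -4928/3 ≈ -1642.7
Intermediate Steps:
k = 64 (k = 8² = 64)
L(p) = p/9 (L(p) = p*(⅑) = p/9)
(k*(d(5, B)*3))*L(-11) = (64*(7*3))*((⅑)*(-11)) = (64*21)*(-11/9) = 1344*(-11/9) = -4928/3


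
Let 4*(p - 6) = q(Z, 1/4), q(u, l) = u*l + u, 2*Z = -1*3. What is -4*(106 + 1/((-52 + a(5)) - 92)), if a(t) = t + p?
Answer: -1810776/4271 ≈ -423.97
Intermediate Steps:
Z = -3/2 (Z = (-1*3)/2 = (½)*(-3) = -3/2 ≈ -1.5000)
q(u, l) = u + l*u (q(u, l) = l*u + u = u + l*u)
p = 177/32 (p = 6 + (-3*(1 + 1/4)/2)/4 = 6 + (-3*(1 + 1*(¼))/2)/4 = 6 + (-3*(1 + ¼)/2)/4 = 6 + (-3/2*5/4)/4 = 6 + (¼)*(-15/8) = 6 - 15/32 = 177/32 ≈ 5.5313)
a(t) = 177/32 + t (a(t) = t + 177/32 = 177/32 + t)
-4*(106 + 1/((-52 + a(5)) - 92)) = -4*(106 + 1/((-52 + (177/32 + 5)) - 92)) = -4*(106 + 1/((-52 + 337/32) - 92)) = -4*(106 + 1/(-1327/32 - 92)) = -4*(106 + 1/(-4271/32)) = -4*(106 - 32/4271) = -4*452694/4271 = -1810776/4271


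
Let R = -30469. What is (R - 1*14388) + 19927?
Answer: -24930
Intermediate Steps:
(R - 1*14388) + 19927 = (-30469 - 1*14388) + 19927 = (-30469 - 14388) + 19927 = -44857 + 19927 = -24930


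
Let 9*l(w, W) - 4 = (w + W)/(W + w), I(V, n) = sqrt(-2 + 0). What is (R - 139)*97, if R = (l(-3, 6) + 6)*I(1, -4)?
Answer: -13483 + 5723*I*sqrt(2)/9 ≈ -13483.0 + 899.28*I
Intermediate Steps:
I(V, n) = I*sqrt(2) (I(V, n) = sqrt(-2) = I*sqrt(2))
l(w, W) = 5/9 (l(w, W) = 4/9 + ((w + W)/(W + w))/9 = 4/9 + ((W + w)/(W + w))/9 = 4/9 + (1/9)*1 = 4/9 + 1/9 = 5/9)
R = 59*I*sqrt(2)/9 (R = (5/9 + 6)*(I*sqrt(2)) = 59*(I*sqrt(2))/9 = 59*I*sqrt(2)/9 ≈ 9.271*I)
(R - 139)*97 = (59*I*sqrt(2)/9 - 139)*97 = (-139 + 59*I*sqrt(2)/9)*97 = -13483 + 5723*I*sqrt(2)/9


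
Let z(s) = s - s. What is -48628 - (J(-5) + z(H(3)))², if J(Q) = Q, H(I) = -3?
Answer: -48653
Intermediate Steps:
z(s) = 0
-48628 - (J(-5) + z(H(3)))² = -48628 - (-5 + 0)² = -48628 - 1*(-5)² = -48628 - 1*25 = -48628 - 25 = -48653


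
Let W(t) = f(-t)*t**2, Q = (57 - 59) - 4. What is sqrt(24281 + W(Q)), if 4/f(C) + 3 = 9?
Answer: sqrt(24305) ≈ 155.90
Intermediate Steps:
f(C) = 2/3 (f(C) = 4/(-3 + 9) = 4/6 = 4*(1/6) = 2/3)
Q = -6 (Q = -2 - 4 = -6)
W(t) = 2*t**2/3
sqrt(24281 + W(Q)) = sqrt(24281 + (2/3)*(-6)**2) = sqrt(24281 + (2/3)*36) = sqrt(24281 + 24) = sqrt(24305)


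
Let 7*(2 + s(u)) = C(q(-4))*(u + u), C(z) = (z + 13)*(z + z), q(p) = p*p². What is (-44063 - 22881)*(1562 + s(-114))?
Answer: 98907350016/7 ≈ 1.4130e+10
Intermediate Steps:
q(p) = p³
C(z) = 2*z*(13 + z) (C(z) = (13 + z)*(2*z) = 2*z*(13 + z))
s(u) = -2 + 13056*u/7 (s(u) = -2 + ((2*(-4)³*(13 + (-4)³))*(u + u))/7 = -2 + ((2*(-64)*(13 - 64))*(2*u))/7 = -2 + ((2*(-64)*(-51))*(2*u))/7 = -2 + (6528*(2*u))/7 = -2 + (13056*u)/7 = -2 + 13056*u/7)
(-44063 - 22881)*(1562 + s(-114)) = (-44063 - 22881)*(1562 + (-2 + (13056/7)*(-114))) = -66944*(1562 + (-2 - 1488384/7)) = -66944*(1562 - 1488398/7) = -66944*(-1477464/7) = 98907350016/7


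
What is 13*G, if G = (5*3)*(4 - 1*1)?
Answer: 585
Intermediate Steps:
G = 45 (G = 15*(4 - 1) = 15*3 = 45)
13*G = 13*45 = 585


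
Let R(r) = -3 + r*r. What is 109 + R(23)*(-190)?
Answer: -99831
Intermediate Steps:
R(r) = -3 + r**2
109 + R(23)*(-190) = 109 + (-3 + 23**2)*(-190) = 109 + (-3 + 529)*(-190) = 109 + 526*(-190) = 109 - 99940 = -99831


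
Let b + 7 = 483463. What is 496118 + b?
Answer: 979574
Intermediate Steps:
b = 483456 (b = -7 + 483463 = 483456)
496118 + b = 496118 + 483456 = 979574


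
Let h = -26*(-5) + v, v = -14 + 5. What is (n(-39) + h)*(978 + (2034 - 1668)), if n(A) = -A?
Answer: 215040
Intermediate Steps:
v = -9
h = 121 (h = -26*(-5) - 9 = 130 - 9 = 121)
(n(-39) + h)*(978 + (2034 - 1668)) = (-1*(-39) + 121)*(978 + (2034 - 1668)) = (39 + 121)*(978 + 366) = 160*1344 = 215040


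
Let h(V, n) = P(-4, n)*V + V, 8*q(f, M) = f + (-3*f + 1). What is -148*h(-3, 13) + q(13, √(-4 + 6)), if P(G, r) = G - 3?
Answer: -21337/8 ≈ -2667.1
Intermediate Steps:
P(G, r) = -3 + G
q(f, M) = ⅛ - f/4 (q(f, M) = (f + (-3*f + 1))/8 = (f + (1 - 3*f))/8 = (1 - 2*f)/8 = ⅛ - f/4)
h(V, n) = -6*V (h(V, n) = (-3 - 4)*V + V = -7*V + V = -6*V)
-148*h(-3, 13) + q(13, √(-4 + 6)) = -(-888)*(-3) + (⅛ - ¼*13) = -148*18 + (⅛ - 13/4) = -2664 - 25/8 = -21337/8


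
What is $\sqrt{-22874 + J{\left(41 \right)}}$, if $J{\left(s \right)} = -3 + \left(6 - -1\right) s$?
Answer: $3 i \sqrt{2510} \approx 150.3 i$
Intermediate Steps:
$J{\left(s \right)} = -3 + 7 s$ ($J{\left(s \right)} = -3 + \left(6 + 1\right) s = -3 + 7 s$)
$\sqrt{-22874 + J{\left(41 \right)}} = \sqrt{-22874 + \left(-3 + 7 \cdot 41\right)} = \sqrt{-22874 + \left(-3 + 287\right)} = \sqrt{-22874 + 284} = \sqrt{-22590} = 3 i \sqrt{2510}$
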